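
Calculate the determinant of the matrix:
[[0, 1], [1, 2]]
-1

For a 2×2 matrix [[a, b], [c, d]], det = ad - bc
det = (0)(2) - (1)(1) = 0 - 1 = -1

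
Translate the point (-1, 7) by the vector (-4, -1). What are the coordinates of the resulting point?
(-5, 6)

Translation by (-4, -1):
x' = -1 + -4 = -5
y' = 7 + -1 = 6
Homogeneous matrix: [[1, 0, -4], [0, 1, -1], [0, 0, 1]]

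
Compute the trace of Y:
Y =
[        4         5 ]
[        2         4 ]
tr(Y) = 4 + 4 = 8

The trace of a square matrix is the sum of its diagonal entries.
Diagonal entries of Y: Y[0][0] = 4, Y[1][1] = 4.
tr(Y) = 4 + 4 = 8.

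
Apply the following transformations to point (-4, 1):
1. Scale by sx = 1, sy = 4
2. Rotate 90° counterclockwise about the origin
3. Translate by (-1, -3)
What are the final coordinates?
(-5, -7)

Step 1: Scale → (-4, 4)
Step 2: Rotate 90° → (-4, -4)
Step 3: Translate → (-5, -7)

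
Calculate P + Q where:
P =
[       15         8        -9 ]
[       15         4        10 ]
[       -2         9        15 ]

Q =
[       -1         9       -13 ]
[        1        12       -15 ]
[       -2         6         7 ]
P + Q =
[       14        17       -22 ]
[       16        16        -5 ]
[       -4        15        22 ]

Matrix addition is elementwise: (P+Q)[i][j] = P[i][j] + Q[i][j].
  (P+Q)[0][0] = (15) + (-1) = 14
  (P+Q)[0][1] = (8) + (9) = 17
  (P+Q)[0][2] = (-9) + (-13) = -22
  (P+Q)[1][0] = (15) + (1) = 16
  (P+Q)[1][1] = (4) + (12) = 16
  (P+Q)[1][2] = (10) + (-15) = -5
  (P+Q)[2][0] = (-2) + (-2) = -4
  (P+Q)[2][1] = (9) + (6) = 15
  (P+Q)[2][2] = (15) + (7) = 22
P + Q =
[       14        17       -22 ]
[       16        16        -5 ]
[       -4        15        22 ]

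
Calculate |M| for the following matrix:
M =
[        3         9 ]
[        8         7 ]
det(M) = -51

For a 2×2 matrix [[a, b], [c, d]], det = a*d - b*c.
det(M) = (3)*(7) - (9)*(8) = 21 - 72 = -51.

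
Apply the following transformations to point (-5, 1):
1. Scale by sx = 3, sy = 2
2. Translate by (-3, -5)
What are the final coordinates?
(-18, -3)

Step 1: Scale (-5, 1) by (sx, sy) = (3, 2) → (-15, 2)
Step 2: Translate by (-3, -5) → (-18, -3)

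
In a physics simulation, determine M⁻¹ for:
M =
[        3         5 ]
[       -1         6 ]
det(M) = 23
M⁻¹ =
[     6/23     -5/23 ]
[     1/23      3/23 ]

For a 2×2 matrix M = [[a, b], [c, d]] with det(M) ≠ 0, M⁻¹ = (1/det(M)) * [[d, -b], [-c, a]].
det(M) = (3)*(6) - (5)*(-1) = 18 + 5 = 23.
M⁻¹ = (1/23) * [[6, -5], [1, 3]].
Dividing each entry by 23 and reducing:
M⁻¹ =
[     6/23     -5/23 ]
[     1/23      3/23 ]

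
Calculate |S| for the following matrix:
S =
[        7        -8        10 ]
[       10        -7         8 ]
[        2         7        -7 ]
det(S) = 103

Expand along row 0 (cofactor expansion): det(S) = a*(e*i - f*h) - b*(d*i - f*g) + c*(d*h - e*g), where the 3×3 is [[a, b, c], [d, e, f], [g, h, i]].
Minor M_00 = (-7)*(-7) - (8)*(7) = 49 - 56 = -7.
Minor M_01 = (10)*(-7) - (8)*(2) = -70 - 16 = -86.
Minor M_02 = (10)*(7) - (-7)*(2) = 70 + 14 = 84.
det(S) = (7)*(-7) - (-8)*(-86) + (10)*(84) = -49 - 688 + 840 = 103.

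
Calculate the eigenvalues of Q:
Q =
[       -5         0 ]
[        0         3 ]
λ = -5, 3

Solve det(Q - λI) = 0. For a 2×2 matrix the characteristic equation is λ² - (trace)λ + det = 0.
trace(Q) = a + d = -5 + 3 = -2.
det(Q) = a*d - b*c = (-5)*(3) - (0)*(0) = -15 - 0 = -15.
Characteristic equation: λ² - (-2)λ + (-15) = 0.
Discriminant = (-2)² - 4*(-15) = 4 + 60 = 64.
λ = (-2 ± √64) / 2 = (-2 ± 8) / 2 = -5, 3.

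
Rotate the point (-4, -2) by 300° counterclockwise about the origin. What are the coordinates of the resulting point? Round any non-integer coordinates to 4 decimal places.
(-3.7321, 2.4641)

Rotation matrix R(θ) = [[cos θ, -sin θ], [sin θ, cos θ]]; for θ = 300°:
R = [[1/2, √3/2], [-√3/2, 1/2]]
Result: R × [-4, -2]ᵀ = [1/2·-4 + (√3/2)·-2, -√3/2·-4 + (1/2)·-2]ᵀ = (-3.7321, 2.4641)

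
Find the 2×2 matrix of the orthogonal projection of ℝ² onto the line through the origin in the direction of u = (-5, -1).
[[25/26, 5/26], [5/26, 1/26]]

The orthogonal projection onto the line spanned by a nonzero vector u = (a, b) has matrix P = (u uᵀ) / (uᵀ u) = (1/(a² + b²)) · [[a², ab], [ab, b²]].
Here u = (-5, -1), so a² + b² = 25 + 1 = 26.
P = (1/26) · [[25, 5], [5, 1]] = [[25/26, 5/26], [5/26, 1/26]].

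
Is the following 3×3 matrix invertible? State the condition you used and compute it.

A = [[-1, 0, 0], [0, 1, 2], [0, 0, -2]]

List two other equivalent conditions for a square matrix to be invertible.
Yes, invertible; det(A) = 2 ≠ 0. Equivalent conditions: rank(A) = 3; Ax = 0 has only the trivial solution; 0 is not an eigenvalue; the columns of A are linearly independent.

To check invertibility, compute det(A).
The given matrix is triangular, so det(A) equals the product of its diagonal entries = 2 ≠ 0.
Since det(A) ≠ 0, A is invertible.
Equivalent conditions for a square matrix A to be invertible:
- rank(A) = 3 (full rank).
- The homogeneous system Ax = 0 has only the trivial solution x = 0.
- 0 is not an eigenvalue of A.
- The columns (equivalently rows) of A are linearly independent.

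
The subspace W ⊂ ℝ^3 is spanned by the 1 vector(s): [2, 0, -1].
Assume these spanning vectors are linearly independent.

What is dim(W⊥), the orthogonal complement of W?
dim(W⊥) = 2

For any subspace W of ℝ^n, dim(W) + dim(W⊥) = n (the whole-space dimension).
Here the given 1 vectors are linearly independent, so dim(W) = 1.
Thus dim(W⊥) = n - dim(W) = 3 - 1 = 2.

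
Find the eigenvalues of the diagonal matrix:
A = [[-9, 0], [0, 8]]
λ₁ = -9, λ₂ = 8

The characteristic polynomial of A is det(A - λI) = (-9 - λ)(8 - λ) = 0.
The roots are λ = -9 and λ = 8, so the eigenvalues are the diagonal entries.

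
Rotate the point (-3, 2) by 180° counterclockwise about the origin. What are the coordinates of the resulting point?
(3, -2)

Rotation matrix R(θ) = [[cos θ, -sin θ], [sin θ, cos θ]]; for θ = 180°:
R = [[-1, 0], [0, -1]]
Result: R × [-3, 2]ᵀ = [-1·-3 + (0)·2, 0·-3 + (-1)·2]ᵀ = (3, -2)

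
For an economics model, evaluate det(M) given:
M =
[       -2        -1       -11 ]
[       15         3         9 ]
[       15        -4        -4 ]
det(M) = 912

Expand along row 0 (cofactor expansion): det(M) = a*(e*i - f*h) - b*(d*i - f*g) + c*(d*h - e*g), where the 3×3 is [[a, b, c], [d, e, f], [g, h, i]].
Minor M_00 = (3)*(-4) - (9)*(-4) = -12 + 36 = 24.
Minor M_01 = (15)*(-4) - (9)*(15) = -60 - 135 = -195.
Minor M_02 = (15)*(-4) - (3)*(15) = -60 - 45 = -105.
det(M) = (-2)*(24) - (-1)*(-195) + (-11)*(-105) = -48 - 195 + 1155 = 912.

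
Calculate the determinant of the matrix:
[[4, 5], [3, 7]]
13

For a 2×2 matrix [[a, b], [c, d]], det = ad - bc
det = (4)(7) - (5)(3) = 28 - 15 = 13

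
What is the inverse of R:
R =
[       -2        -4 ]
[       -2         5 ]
det(R) = -18
R⁻¹ =
[    -5/18      -2/9 ]
[     -1/9       1/9 ]

For a 2×2 matrix R = [[a, b], [c, d]] with det(R) ≠ 0, R⁻¹ = (1/det(R)) * [[d, -b], [-c, a]].
det(R) = (-2)*(5) - (-4)*(-2) = -10 - 8 = -18.
R⁻¹ = (1/-18) * [[5, 4], [2, -2]].
Dividing each entry by -18 and reducing:
R⁻¹ =
[    -5/18      -2/9 ]
[     -1/9       1/9 ]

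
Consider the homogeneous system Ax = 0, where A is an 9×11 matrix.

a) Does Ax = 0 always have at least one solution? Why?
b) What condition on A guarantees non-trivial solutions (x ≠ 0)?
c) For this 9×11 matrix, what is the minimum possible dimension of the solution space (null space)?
a) Yes, x = 0 is always a solution. b) When A has linearly dependent columns (rank < n). c) Minimum nullity = 2.

a) x = 0 satisfies A·0 = 0, so the zero vector is always a solution.
b) Non-trivial solutions exist iff the columns of A are linearly dependent, equivalently rank(A) < n (the number of columns).
c) By rank-nullity, rank(A) + nullity(A) = n = 11. Since A has only 9 rows, rank(A) ≤ 9, so nullity(A) ≥ 11 - 9 = 2.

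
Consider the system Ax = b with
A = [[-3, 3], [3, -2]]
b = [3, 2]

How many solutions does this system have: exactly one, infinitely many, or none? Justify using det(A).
Exactly one solution

Compute det(A) = (-3)*(-2) - (3)*(3) = -3.
Because det(A) ≠ 0, A is invertible and Ax = b has a unique solution for every b (here x = A⁻¹ b).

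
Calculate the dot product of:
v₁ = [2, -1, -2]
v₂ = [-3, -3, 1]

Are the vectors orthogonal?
-5, No

The dot product is the sum of products of corresponding components.
v₁·v₂ = (2)*(-3) + (-1)*(-3) + (-2)*(1) = -6 + 3 - 2 = -5.
Two vectors are orthogonal iff their dot product is 0; here the dot product is -5, so the vectors are not orthogonal.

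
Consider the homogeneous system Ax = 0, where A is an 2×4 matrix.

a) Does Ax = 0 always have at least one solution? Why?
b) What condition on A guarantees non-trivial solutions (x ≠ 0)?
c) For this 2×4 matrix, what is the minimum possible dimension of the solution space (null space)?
a) Yes, x = 0 is always a solution. b) When A has linearly dependent columns (rank < n). c) Minimum nullity = 2.

a) x = 0 satisfies A·0 = 0, so the zero vector is always a solution.
b) Non-trivial solutions exist iff the columns of A are linearly dependent, equivalently rank(A) < n (the number of columns).
c) By rank-nullity, rank(A) + nullity(A) = n = 4. Since A has only 2 rows, rank(A) ≤ 2, so nullity(A) ≥ 4 - 2 = 2.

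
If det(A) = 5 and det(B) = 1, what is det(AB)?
5

Use the multiplicative property of determinants: det(AB) = det(A)*det(B).
det(AB) = (5)*(1) = 5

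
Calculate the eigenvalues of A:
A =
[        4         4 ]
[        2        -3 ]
λ = -4, 5

Solve det(A - λI) = 0. For a 2×2 matrix the characteristic equation is λ² - (trace)λ + det = 0.
trace(A) = a + d = 4 - 3 = 1.
det(A) = a*d - b*c = (4)*(-3) - (4)*(2) = -12 - 8 = -20.
Characteristic equation: λ² - (1)λ + (-20) = 0.
Discriminant = (1)² - 4*(-20) = 1 + 80 = 81.
λ = (1 ± √81) / 2 = (1 ± 9) / 2 = -4, 5.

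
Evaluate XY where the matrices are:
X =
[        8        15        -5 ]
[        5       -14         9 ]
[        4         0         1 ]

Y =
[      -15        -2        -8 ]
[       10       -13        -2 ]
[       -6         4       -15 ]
XY =
[       60      -231       -19 ]
[     -269       208      -147 ]
[      -66        -4       -47 ]

Matrix multiplication: (XY)[i][j] = sum over k of X[i][k] * Y[k][j].
  (XY)[0][0] = (8)*(-15) + (15)*(10) + (-5)*(-6) = 60
  (XY)[0][1] = (8)*(-2) + (15)*(-13) + (-5)*(4) = -231
  (XY)[0][2] = (8)*(-8) + (15)*(-2) + (-5)*(-15) = -19
  (XY)[1][0] = (5)*(-15) + (-14)*(10) + (9)*(-6) = -269
  (XY)[1][1] = (5)*(-2) + (-14)*(-13) + (9)*(4) = 208
  (XY)[1][2] = (5)*(-8) + (-14)*(-2) + (9)*(-15) = -147
  (XY)[2][0] = (4)*(-15) + (0)*(10) + (1)*(-6) = -66
  (XY)[2][1] = (4)*(-2) + (0)*(-13) + (1)*(4) = -4
  (XY)[2][2] = (4)*(-8) + (0)*(-2) + (1)*(-15) = -47
XY =
[       60      -231       -19 ]
[     -269       208      -147 ]
[      -66        -4       -47 ]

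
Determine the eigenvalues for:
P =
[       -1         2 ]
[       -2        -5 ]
λ = -3, -3

Solve det(P - λI) = 0. For a 2×2 matrix the characteristic equation is λ² - (trace)λ + det = 0.
trace(P) = a + d = -1 - 5 = -6.
det(P) = a*d - b*c = (-1)*(-5) - (2)*(-2) = 5 + 4 = 9.
Characteristic equation: λ² - (-6)λ + (9) = 0.
Discriminant = (-6)² - 4*(9) = 36 - 36 = 0.
λ = (-6 ± √0) / 2 = (-6 ± 0) / 2 = -3, -3.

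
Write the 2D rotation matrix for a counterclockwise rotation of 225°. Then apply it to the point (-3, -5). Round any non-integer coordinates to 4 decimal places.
R = [[-√2/2, √2/2], [-√2/2, -√2/2]]; R·(-3, -5) = (-1.4142, 5.6569)

Rotation matrix formula: R(θ) = [[cos θ, -sin θ], [sin θ, cos θ]]
For θ = 225°:
cos(225°) = -√2/2
sin(225°) = -√2/2
R = [[-√2/2, √2/2], [-√2/2, -√2/2]]
Apply to (-3, -5): [-√2/2·-3 + (√2/2)·-5, -√2/2·-3 + -√2/2·-5] = (-1.4142, 5.6569)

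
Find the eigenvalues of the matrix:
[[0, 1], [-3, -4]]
λ = -3 and λ = -1

Characteristic equation: det(A - λI) = 0
λ² - (trace)λ + (det) = 0
λ² - (-4)λ + (3) = 0
λ² + 4λ + 3 = 0
Solving: λ = -3, -1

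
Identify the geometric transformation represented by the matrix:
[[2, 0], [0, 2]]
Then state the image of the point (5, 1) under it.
uniform scaling by factor 2; image of (5, 1) is (10, 2)

This is a diagonal matrix with equal entries 2, so it scales both axes by the same factor 2.
The matrix [[2, 0], [0, 2]] represents: uniform scaling by factor 2.
Applying it to (5, 1): [2·5 + 0·1, 0·5 + 2·1] = (10, 2).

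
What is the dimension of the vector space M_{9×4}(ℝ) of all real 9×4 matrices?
Dimension = 36

A real 9×4 matrix is determined by its 9·4 = 36 independent entries.
A standard basis is {E_ij : 1 ≤ i ≤ 9, 1 ≤ j ≤ 4}, where E_ij has a 1 in position (i, j) and 0 elsewhere — there are 36 such matrices, and they are linearly independent and span M_{9×4}(ℝ).
Therefore dim(M_{9×4}(ℝ)) = 36.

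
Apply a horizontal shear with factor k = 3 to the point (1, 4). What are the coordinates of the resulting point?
(13, 4)

Shear matrix for horizontal shear with factor k = 3:
[[1, 3], [0, 1]]
Result: (1, 4) → (13, 4)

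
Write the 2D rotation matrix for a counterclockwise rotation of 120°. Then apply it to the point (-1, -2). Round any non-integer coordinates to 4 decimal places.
R = [[-1/2, -√3/2], [√3/2, -1/2]]; R·(-1, -2) = (2.2321, 0.1340)

Rotation matrix formula: R(θ) = [[cos θ, -sin θ], [sin θ, cos θ]]
For θ = 120°:
cos(120°) = -1/2
sin(120°) = √3/2
R = [[-1/2, -√3/2], [√3/2, -1/2]]
Apply to (-1, -2): [-1/2·-1 + (-√3/2)·-2, √3/2·-1 + -1/2·-2] = (2.2321, 0.1340)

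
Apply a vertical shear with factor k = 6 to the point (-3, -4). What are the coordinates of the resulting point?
(-3, -22)

Shear matrix for vertical shear with factor k = 6:
[[1, 0], [6, 1]]
Result: (-3, -4) → (-3, -22)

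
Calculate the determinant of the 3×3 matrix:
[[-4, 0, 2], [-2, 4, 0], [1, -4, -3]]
56

Expansion along first row:
det = -4·det([[4,0],[-4,-3]]) - 0·det([[-2,0],[1,-3]]) + 2·det([[-2,4],[1,-4]])
    = -4·(4·-3 - 0·-4) - 0·(-2·-3 - 0·1) + 2·(-2·-4 - 4·1)
    = -4·-12 - 0·6 + 2·4
    = 48 + 0 + 8 = 56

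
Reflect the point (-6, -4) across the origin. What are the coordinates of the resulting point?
(6, 4)

Reflection across origin: (-6, -4) → (6, 4)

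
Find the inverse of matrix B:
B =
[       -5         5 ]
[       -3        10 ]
det(B) = -35
B⁻¹ =
[     -2/7       1/7 ]
[    -3/35       1/7 ]

For a 2×2 matrix B = [[a, b], [c, d]] with det(B) ≠ 0, B⁻¹ = (1/det(B)) * [[d, -b], [-c, a]].
det(B) = (-5)*(10) - (5)*(-3) = -50 + 15 = -35.
B⁻¹ = (1/-35) * [[10, -5], [3, -5]].
Dividing each entry by -35 and reducing:
B⁻¹ =
[     -2/7       1/7 ]
[    -3/35       1/7 ]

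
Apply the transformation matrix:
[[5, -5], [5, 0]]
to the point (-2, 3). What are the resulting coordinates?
(-25, -10)

Matrix multiplication:
[[5, -5], [5, 0]] × [-2, 3]ᵀ
= [5×-2 + -5×3, 5×-2 + 0×3]ᵀ
= [-25.0000, -10.0000]ᵀ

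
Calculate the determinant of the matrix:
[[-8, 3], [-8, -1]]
32

For a 2×2 matrix [[a, b], [c, d]], det = ad - bc
det = (-8)(-1) - (3)(-8) = 8 - -24 = 32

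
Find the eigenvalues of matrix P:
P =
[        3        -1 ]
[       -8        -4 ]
λ = -5, 4

Solve det(P - λI) = 0. For a 2×2 matrix the characteristic equation is λ² - (trace)λ + det = 0.
trace(P) = a + d = 3 - 4 = -1.
det(P) = a*d - b*c = (3)*(-4) - (-1)*(-8) = -12 - 8 = -20.
Characteristic equation: λ² - (-1)λ + (-20) = 0.
Discriminant = (-1)² - 4*(-20) = 1 + 80 = 81.
λ = (-1 ± √81) / 2 = (-1 ± 9) / 2 = -5, 4.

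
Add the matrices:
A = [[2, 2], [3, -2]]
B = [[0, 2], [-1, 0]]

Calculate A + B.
[[2, 4], [2, -2]]

Add corresponding elements:
(2)+(0)=2
(2)+(2)=4
(3)+(-1)=2
(-2)+(0)=-2
A + B = [[2, 4], [2, -2]]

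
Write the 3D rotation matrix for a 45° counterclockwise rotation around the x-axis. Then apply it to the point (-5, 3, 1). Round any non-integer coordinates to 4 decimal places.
R = [[1, 0, 0], [0, √2/2, -√2/2], [0, √2/2, √2/2]]; R·(-5, 3, 1) = (-5.0000, 1.4142, 2.8284)

Rotation matrix for 45° around x-axis:
cos(45°) = √2/2, sin(45°) = √2/2
R = [[1, 0, 0], [0, √2/2, -√2/2], [0, √2/2, √2/2]]
Apply to (-5, 3, 1): R·[-5, 3, 1]ᵀ = (-5.0000, 1.4142, 2.8284)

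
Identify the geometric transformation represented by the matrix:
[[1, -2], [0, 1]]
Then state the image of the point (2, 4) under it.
horizontal shear with factor -2; image of (2, 4) is (-6, 4)

The matrix [[1, k], [0, 1]] sends (x, y) to (x + -2y, y), leaving the y-coordinate fixed: a horizontal shear.
The matrix [[1, -2], [0, 1]] represents: horizontal shear with factor -2.
Applying it to (2, 4): [1·2 + -2·4, 0·2 + 1·4] = (-6, 4).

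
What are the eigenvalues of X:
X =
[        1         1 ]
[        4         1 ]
λ = -1, 3

Solve det(X - λI) = 0. For a 2×2 matrix the characteristic equation is λ² - (trace)λ + det = 0.
trace(X) = a + d = 1 + 1 = 2.
det(X) = a*d - b*c = (1)*(1) - (1)*(4) = 1 - 4 = -3.
Characteristic equation: λ² - (2)λ + (-3) = 0.
Discriminant = (2)² - 4*(-3) = 4 + 12 = 16.
λ = (2 ± √16) / 2 = (2 ± 4) / 2 = -1, 3.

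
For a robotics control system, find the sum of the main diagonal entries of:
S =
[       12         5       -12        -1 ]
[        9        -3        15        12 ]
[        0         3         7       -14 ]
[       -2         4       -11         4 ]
tr(S) = 12 - 3 + 7 + 4 = 20

The trace of a square matrix is the sum of its diagonal entries.
Diagonal entries of S: S[0][0] = 12, S[1][1] = -3, S[2][2] = 7, S[3][3] = 4.
tr(S) = 12 - 3 + 7 + 4 = 20.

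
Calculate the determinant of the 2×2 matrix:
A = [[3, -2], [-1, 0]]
-2

For A = [[a, b], [c, d]], det(A) = a*d - b*c.
det(A) = (3)*(0) - (-2)*(-1) = 0 - 2 = -2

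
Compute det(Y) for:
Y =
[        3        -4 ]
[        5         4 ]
det(Y) = 32

For a 2×2 matrix [[a, b], [c, d]], det = a*d - b*c.
det(Y) = (3)*(4) - (-4)*(5) = 12 + 20 = 32.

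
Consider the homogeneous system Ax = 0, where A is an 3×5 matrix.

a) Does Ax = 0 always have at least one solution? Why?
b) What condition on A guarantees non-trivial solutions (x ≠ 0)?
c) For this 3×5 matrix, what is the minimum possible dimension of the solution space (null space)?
a) Yes, x = 0 is always a solution. b) When A has linearly dependent columns (rank < n). c) Minimum nullity = 2.

a) x = 0 satisfies A·0 = 0, so the zero vector is always a solution.
b) Non-trivial solutions exist iff the columns of A are linearly dependent, equivalently rank(A) < n (the number of columns).
c) By rank-nullity, rank(A) + nullity(A) = n = 5. Since A has only 3 rows, rank(A) ≤ 3, so nullity(A) ≥ 5 - 3 = 2.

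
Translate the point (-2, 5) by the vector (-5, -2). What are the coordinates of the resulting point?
(-7, 3)

Translation by (-5, -2):
x' = -2 + -5 = -7
y' = 5 + -2 = 3
Homogeneous matrix: [[1, 0, -5], [0, 1, -2], [0, 0, 1]]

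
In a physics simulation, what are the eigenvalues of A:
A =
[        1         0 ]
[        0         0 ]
λ = 0, 1

Solve det(A - λI) = 0. For a 2×2 matrix the characteristic equation is λ² - (trace)λ + det = 0.
trace(A) = a + d = 1 + 0 = 1.
det(A) = a*d - b*c = (1)*(0) - (0)*(0) = 0 - 0 = 0.
Characteristic equation: λ² - (1)λ + (0) = 0.
Discriminant = (1)² - 4*(0) = 1 - 0 = 1.
λ = (1 ± √1) / 2 = (1 ± 1) / 2 = 0, 1.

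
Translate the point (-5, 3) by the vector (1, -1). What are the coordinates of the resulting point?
(-4, 2)

Translation by (1, -1):
x' = -5 + 1 = -4
y' = 3 + -1 = 2
Homogeneous matrix: [[1, 0, 1], [0, 1, -1], [0, 0, 1]]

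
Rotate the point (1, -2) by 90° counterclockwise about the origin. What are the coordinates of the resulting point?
(2, 1)

Rotation matrix R(θ) = [[cos θ, -sin θ], [sin θ, cos θ]]; for θ = 90°:
R = [[0, -1], [1, 0]]
Result: R × [1, -2]ᵀ = [0·1 + (-1)·-2, 1·1 + (0)·-2]ᵀ = (2, 1)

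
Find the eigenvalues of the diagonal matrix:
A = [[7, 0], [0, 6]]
λ₁ = 7, λ₂ = 6

The characteristic polynomial of A is det(A - λI) = (7 - λ)(6 - λ) = 0.
The roots are λ = 7 and λ = 6, so the eigenvalues are the diagonal entries.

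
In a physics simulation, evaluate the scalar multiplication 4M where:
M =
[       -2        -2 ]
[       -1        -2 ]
4M =
[       -8        -8 ]
[       -4        -8 ]

Scalar multiplication is elementwise: (4M)[i][j] = 4 * M[i][j].
  (4M)[0][0] = 4 * (-2) = -8
  (4M)[0][1] = 4 * (-2) = -8
  (4M)[1][0] = 4 * (-1) = -4
  (4M)[1][1] = 4 * (-2) = -8
4M =
[       -8        -8 ]
[       -4        -8 ]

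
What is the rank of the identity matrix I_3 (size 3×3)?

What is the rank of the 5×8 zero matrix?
rank(I_3) = 3, rank(0) = 0

The identity I_3 has 3 columns that are the standard basis vectors e_1, …, e_3. These are linearly independent, so all 3 columns are pivots and rank(I_3) = 3.
The 5×8 zero matrix has every entry zero, so every row is the zero row and there are no pivots; rank(0) = 0.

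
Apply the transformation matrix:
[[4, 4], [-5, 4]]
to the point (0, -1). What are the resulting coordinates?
(-4, -4)

Matrix multiplication:
[[4, 4], [-5, 4]] × [0, -1]ᵀ
= [4×0 + 4×-1, -5×0 + 4×-1]ᵀ
= [-4.0000, -4.0000]ᵀ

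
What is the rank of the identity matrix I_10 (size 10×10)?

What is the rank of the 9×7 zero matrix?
rank(I_10) = 10, rank(0) = 0

The identity I_10 has 10 columns that are the standard basis vectors e_1, …, e_10. These are linearly independent, so all 10 columns are pivots and rank(I_10) = 10.
The 9×7 zero matrix has every entry zero, so every row is the zero row and there are no pivots; rank(0) = 0.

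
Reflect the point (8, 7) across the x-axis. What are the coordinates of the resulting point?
(8, -7)

Reflection across x-axis: (8, 7) → (8, -7)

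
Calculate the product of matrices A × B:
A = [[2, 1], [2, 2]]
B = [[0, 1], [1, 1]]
[[1, 3], [2, 4]]

Matrix multiplication:
C[0][0] = 2×0 + 1×1 = 1
C[0][1] = 2×1 + 1×1 = 3
C[1][0] = 2×0 + 2×1 = 2
C[1][1] = 2×1 + 2×1 = 4
Result: [[1, 3], [2, 4]]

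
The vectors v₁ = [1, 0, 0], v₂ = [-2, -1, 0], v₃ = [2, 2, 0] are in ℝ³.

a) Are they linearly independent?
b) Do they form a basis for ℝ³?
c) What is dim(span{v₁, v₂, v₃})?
Not independent, not a basis, dim(span) = 2

Check whether v₃ can be written as a linear combination of v₁ and v₂.
v₃ = (-2)·v₁ + (-2)·v₂ = [2, 2, 0], so the three vectors are linearly dependent.
Thus they do not form a basis for ℝ³, and dim(span{v₁, v₂, v₃}) = 2 (spanned by v₁ and v₂).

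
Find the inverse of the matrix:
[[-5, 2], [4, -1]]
[[1/3, 2/3], [4/3, 5/3]]

For [[a,b],[c,d]], inverse = (1/det)·[[d,-b],[-c,a]]
det = -5·-1 - 2·4 = -3
Inverse = (1/-3)·[[-1, -2], [-4, -5]]
        = [[1/3, 2/3], [4/3, 5/3]]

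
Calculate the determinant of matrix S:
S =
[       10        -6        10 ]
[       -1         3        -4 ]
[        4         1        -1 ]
det(S) = -18

Expand along row 0 (cofactor expansion): det(S) = a*(e*i - f*h) - b*(d*i - f*g) + c*(d*h - e*g), where the 3×3 is [[a, b, c], [d, e, f], [g, h, i]].
Minor M_00 = (3)*(-1) - (-4)*(1) = -3 + 4 = 1.
Minor M_01 = (-1)*(-1) - (-4)*(4) = 1 + 16 = 17.
Minor M_02 = (-1)*(1) - (3)*(4) = -1 - 12 = -13.
det(S) = (10)*(1) - (-6)*(17) + (10)*(-13) = 10 + 102 - 130 = -18.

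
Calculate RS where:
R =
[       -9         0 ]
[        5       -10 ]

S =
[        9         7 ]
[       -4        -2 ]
RS =
[      -81       -63 ]
[       85        55 ]

Matrix multiplication: (RS)[i][j] = sum over k of R[i][k] * S[k][j].
  (RS)[0][0] = (-9)*(9) + (0)*(-4) = -81
  (RS)[0][1] = (-9)*(7) + (0)*(-2) = -63
  (RS)[1][0] = (5)*(9) + (-10)*(-4) = 85
  (RS)[1][1] = (5)*(7) + (-10)*(-2) = 55
RS =
[      -81       -63 ]
[       85        55 ]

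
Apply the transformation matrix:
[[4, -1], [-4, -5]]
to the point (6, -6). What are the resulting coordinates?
(30, 6)

Matrix multiplication:
[[4, -1], [-4, -5]] × [6, -6]ᵀ
= [4×6 + -1×-6, -4×6 + -5×-6]ᵀ
= [30.0000, 6.0000]ᵀ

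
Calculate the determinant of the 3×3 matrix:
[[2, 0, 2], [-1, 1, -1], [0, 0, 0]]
0

Expansion along first row:
det = 2·det([[1,-1],[0,0]]) - 0·det([[-1,-1],[0,0]]) + 2·det([[-1,1],[0,0]])
    = 2·(1·0 - -1·0) - 0·(-1·0 - -1·0) + 2·(-1·0 - 1·0)
    = 2·0 - 0·0 + 2·0
    = 0 + 0 + 0 = 0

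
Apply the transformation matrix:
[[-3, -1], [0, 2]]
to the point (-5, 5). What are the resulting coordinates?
(10, 10)

Matrix multiplication:
[[-3, -1], [0, 2]] × [-5, 5]ᵀ
= [-3×-5 + -1×5, 0×-5 + 2×5]ᵀ
= [10.0000, 10.0000]ᵀ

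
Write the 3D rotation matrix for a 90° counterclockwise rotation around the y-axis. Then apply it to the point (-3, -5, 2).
R = [[0, 0, 1], [0, 1, 0], [-1, 0, 0]]; R·(-3, -5, 2) = (2, -5, 3)

Rotation matrix for 90° around y-axis:
cos(90°) = 0, sin(90°) = 1
R = [[0, 0, 1], [0, 1, 0], [-1, 0, 0]]
Apply to (-3, -5, 2): R·[-3, -5, 2]ᵀ = (2, -5, 3)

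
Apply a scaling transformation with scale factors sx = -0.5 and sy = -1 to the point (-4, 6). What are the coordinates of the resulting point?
(2.0, -6)

Scaling matrix:
[[-0.50, 0], [0, -1]]
Result: (-4 × -0.5, 6 × -1) = (2.0, -6)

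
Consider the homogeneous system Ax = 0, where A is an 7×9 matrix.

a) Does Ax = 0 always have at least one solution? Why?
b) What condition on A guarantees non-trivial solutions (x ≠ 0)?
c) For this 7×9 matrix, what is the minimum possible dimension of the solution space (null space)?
a) Yes, x = 0 is always a solution. b) When A has linearly dependent columns (rank < n). c) Minimum nullity = 2.

a) x = 0 satisfies A·0 = 0, so the zero vector is always a solution.
b) Non-trivial solutions exist iff the columns of A are linearly dependent, equivalently rank(A) < n (the number of columns).
c) By rank-nullity, rank(A) + nullity(A) = n = 9. Since A has only 7 rows, rank(A) ≤ 7, so nullity(A) ≥ 9 - 7 = 2.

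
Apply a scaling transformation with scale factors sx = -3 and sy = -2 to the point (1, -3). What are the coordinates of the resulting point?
(-3, 6)

Scaling matrix:
[[-3, 0], [0, -2]]
Result: (1 × -3, -3 × -2) = (-3, 6)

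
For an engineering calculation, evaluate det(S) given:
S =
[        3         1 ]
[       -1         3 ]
det(S) = 10

For a 2×2 matrix [[a, b], [c, d]], det = a*d - b*c.
det(S) = (3)*(3) - (1)*(-1) = 9 + 1 = 10.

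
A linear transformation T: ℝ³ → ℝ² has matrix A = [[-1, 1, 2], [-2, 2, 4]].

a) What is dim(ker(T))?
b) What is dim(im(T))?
dim(ker) = 2, dim(im) = 1

Observe that row 2 = 2 × row 1 (so the rows are linearly dependent).
Thus rank(A) = 1 (only one linearly independent row).
dim(im(T)) = rank(A) = 1.
By the rank-nullity theorem applied to T: ℝ³ → ℝ², rank(A) + nullity(A) = 3 (the domain dimension), so dim(ker(T)) = 3 - 1 = 2.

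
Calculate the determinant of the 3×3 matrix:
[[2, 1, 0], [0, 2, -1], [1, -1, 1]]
1

Expansion along first row:
det = 2·det([[2,-1],[-1,1]]) - 1·det([[0,-1],[1,1]]) + 0·det([[0,2],[1,-1]])
    = 2·(2·1 - -1·-1) - 1·(0·1 - -1·1) + 0·(0·-1 - 2·1)
    = 2·1 - 1·1 + 0·-2
    = 2 + -1 + 0 = 1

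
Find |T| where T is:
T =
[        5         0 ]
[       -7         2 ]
det(T) = 10

For a 2×2 matrix [[a, b], [c, d]], det = a*d - b*c.
det(T) = (5)*(2) - (0)*(-7) = 10 - 0 = 10.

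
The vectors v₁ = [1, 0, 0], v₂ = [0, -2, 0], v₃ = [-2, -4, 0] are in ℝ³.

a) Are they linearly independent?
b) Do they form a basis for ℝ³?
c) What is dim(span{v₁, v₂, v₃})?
Not independent, not a basis, dim(span) = 2

Check whether v₃ can be written as a linear combination of v₁ and v₂.
v₃ = (-2)·v₁ + (2)·v₂ = [-2, -4, 0], so the three vectors are linearly dependent.
Thus they do not form a basis for ℝ³, and dim(span{v₁, v₂, v₃}) = 2 (spanned by v₁ and v₂).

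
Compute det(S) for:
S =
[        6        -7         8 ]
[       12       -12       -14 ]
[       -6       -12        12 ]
det(S) = -3180

Expand along row 0 (cofactor expansion): det(S) = a*(e*i - f*h) - b*(d*i - f*g) + c*(d*h - e*g), where the 3×3 is [[a, b, c], [d, e, f], [g, h, i]].
Minor M_00 = (-12)*(12) - (-14)*(-12) = -144 - 168 = -312.
Minor M_01 = (12)*(12) - (-14)*(-6) = 144 - 84 = 60.
Minor M_02 = (12)*(-12) - (-12)*(-6) = -144 - 72 = -216.
det(S) = (6)*(-312) - (-7)*(60) + (8)*(-216) = -1872 + 420 - 1728 = -3180.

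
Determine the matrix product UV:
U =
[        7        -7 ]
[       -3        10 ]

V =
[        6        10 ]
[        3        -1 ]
UV =
[       21        77 ]
[       12       -40 ]

Matrix multiplication: (UV)[i][j] = sum over k of U[i][k] * V[k][j].
  (UV)[0][0] = (7)*(6) + (-7)*(3) = 21
  (UV)[0][1] = (7)*(10) + (-7)*(-1) = 77
  (UV)[1][0] = (-3)*(6) + (10)*(3) = 12
  (UV)[1][1] = (-3)*(10) + (10)*(-1) = -40
UV =
[       21        77 ]
[       12       -40 ]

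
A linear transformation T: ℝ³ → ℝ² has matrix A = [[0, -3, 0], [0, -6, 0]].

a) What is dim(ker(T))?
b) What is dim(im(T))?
dim(ker) = 2, dim(im) = 1

Observe that row 2 = 2 × row 1 (so the rows are linearly dependent).
Thus rank(A) = 1 (only one linearly independent row).
dim(im(T)) = rank(A) = 1.
By the rank-nullity theorem applied to T: ℝ³ → ℝ², rank(A) + nullity(A) = 3 (the domain dimension), so dim(ker(T)) = 3 - 1 = 2.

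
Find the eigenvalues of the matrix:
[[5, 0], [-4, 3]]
λ = 3 and λ = 5

Characteristic equation: det(A - λI) = 0
λ² - (trace)λ + (det) = 0
λ² - (8)λ + (15) = 0
λ² - 8λ + 15 = 0
Solving: λ = 3, 5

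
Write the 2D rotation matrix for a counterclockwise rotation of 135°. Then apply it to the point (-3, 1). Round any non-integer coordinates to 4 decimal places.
R = [[-√2/2, -√2/2], [√2/2, -√2/2]]; R·(-3, 1) = (1.4142, -2.8284)

Rotation matrix formula: R(θ) = [[cos θ, -sin θ], [sin θ, cos θ]]
For θ = 135°:
cos(135°) = -√2/2
sin(135°) = √2/2
R = [[-√2/2, -√2/2], [√2/2, -√2/2]]
Apply to (-3, 1): [-√2/2·-3 + (-√2/2)·1, √2/2·-3 + -√2/2·1] = (1.4142, -2.8284)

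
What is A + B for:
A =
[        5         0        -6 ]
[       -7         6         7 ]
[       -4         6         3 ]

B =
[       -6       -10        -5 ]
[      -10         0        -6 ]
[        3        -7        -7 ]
A + B =
[       -1       -10       -11 ]
[      -17         6         1 ]
[       -1        -1        -4 ]

Matrix addition is elementwise: (A+B)[i][j] = A[i][j] + B[i][j].
  (A+B)[0][0] = (5) + (-6) = -1
  (A+B)[0][1] = (0) + (-10) = -10
  (A+B)[0][2] = (-6) + (-5) = -11
  (A+B)[1][0] = (-7) + (-10) = -17
  (A+B)[1][1] = (6) + (0) = 6
  (A+B)[1][2] = (7) + (-6) = 1
  (A+B)[2][0] = (-4) + (3) = -1
  (A+B)[2][1] = (6) + (-7) = -1
  (A+B)[2][2] = (3) + (-7) = -4
A + B =
[       -1       -10       -11 ]
[      -17         6         1 ]
[       -1        -1        -4 ]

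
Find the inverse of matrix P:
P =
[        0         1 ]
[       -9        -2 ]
det(P) = 9
P⁻¹ =
[     -2/9      -1/9 ]
[        1         0 ]

For a 2×2 matrix P = [[a, b], [c, d]] with det(P) ≠ 0, P⁻¹ = (1/det(P)) * [[d, -b], [-c, a]].
det(P) = (0)*(-2) - (1)*(-9) = 0 + 9 = 9.
P⁻¹ = (1/9) * [[-2, -1], [9, 0]].
Dividing each entry by 9 and reducing:
P⁻¹ =
[     -2/9      -1/9 ]
[        1         0 ]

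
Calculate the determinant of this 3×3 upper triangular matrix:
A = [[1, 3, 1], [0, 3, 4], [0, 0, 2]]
6

The determinant of a triangular matrix is the product of its diagonal entries (the off-diagonal entries above the diagonal do not affect it).
det(A) = (1) * (3) * (2) = 6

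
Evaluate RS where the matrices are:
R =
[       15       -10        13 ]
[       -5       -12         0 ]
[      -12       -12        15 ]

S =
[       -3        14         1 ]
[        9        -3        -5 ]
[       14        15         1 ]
RS =
[       47       435        78 ]
[      -93       -34        55 ]
[      138        93        63 ]

Matrix multiplication: (RS)[i][j] = sum over k of R[i][k] * S[k][j].
  (RS)[0][0] = (15)*(-3) + (-10)*(9) + (13)*(14) = 47
  (RS)[0][1] = (15)*(14) + (-10)*(-3) + (13)*(15) = 435
  (RS)[0][2] = (15)*(1) + (-10)*(-5) + (13)*(1) = 78
  (RS)[1][0] = (-5)*(-3) + (-12)*(9) + (0)*(14) = -93
  (RS)[1][1] = (-5)*(14) + (-12)*(-3) + (0)*(15) = -34
  (RS)[1][2] = (-5)*(1) + (-12)*(-5) + (0)*(1) = 55
  (RS)[2][0] = (-12)*(-3) + (-12)*(9) + (15)*(14) = 138
  (RS)[2][1] = (-12)*(14) + (-12)*(-3) + (15)*(15) = 93
  (RS)[2][2] = (-12)*(1) + (-12)*(-5) + (15)*(1) = 63
RS =
[       47       435        78 ]
[      -93       -34        55 ]
[      138        93        63 ]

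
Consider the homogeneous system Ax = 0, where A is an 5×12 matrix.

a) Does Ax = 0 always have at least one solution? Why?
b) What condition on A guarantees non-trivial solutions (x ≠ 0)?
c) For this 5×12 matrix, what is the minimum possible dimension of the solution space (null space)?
a) Yes, x = 0 is always a solution. b) When A has linearly dependent columns (rank < n). c) Minimum nullity = 7.

a) x = 0 satisfies A·0 = 0, so the zero vector is always a solution.
b) Non-trivial solutions exist iff the columns of A are linearly dependent, equivalently rank(A) < n (the number of columns).
c) By rank-nullity, rank(A) + nullity(A) = n = 12. Since A has only 5 rows, rank(A) ≤ 5, so nullity(A) ≥ 12 - 5 = 7.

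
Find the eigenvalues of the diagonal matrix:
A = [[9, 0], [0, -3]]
λ₁ = 9, λ₂ = -3

The characteristic polynomial of A is det(A - λI) = (9 - λ)(-3 - λ) = 0.
The roots are λ = 9 and λ = -3, so the eigenvalues are the diagonal entries.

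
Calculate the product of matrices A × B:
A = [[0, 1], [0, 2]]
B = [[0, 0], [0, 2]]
[[0, 2], [0, 4]]

Matrix multiplication:
C[0][0] = 0×0 + 1×0 = 0
C[0][1] = 0×0 + 1×2 = 2
C[1][0] = 0×0 + 2×0 = 0
C[1][1] = 0×0 + 2×2 = 4
Result: [[0, 2], [0, 4]]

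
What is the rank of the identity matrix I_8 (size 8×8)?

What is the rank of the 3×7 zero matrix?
rank(I_8) = 8, rank(0) = 0

The identity I_8 has 8 columns that are the standard basis vectors e_1, …, e_8. These are linearly independent, so all 8 columns are pivots and rank(I_8) = 8.
The 3×7 zero matrix has every entry zero, so every row is the zero row and there are no pivots; rank(0) = 0.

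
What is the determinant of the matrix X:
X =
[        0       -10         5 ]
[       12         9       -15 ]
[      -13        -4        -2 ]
det(X) = -1845

Expand along row 0 (cofactor expansion): det(X) = a*(e*i - f*h) - b*(d*i - f*g) + c*(d*h - e*g), where the 3×3 is [[a, b, c], [d, e, f], [g, h, i]].
Minor M_00 = (9)*(-2) - (-15)*(-4) = -18 - 60 = -78.
Minor M_01 = (12)*(-2) - (-15)*(-13) = -24 - 195 = -219.
Minor M_02 = (12)*(-4) - (9)*(-13) = -48 + 117 = 69.
det(X) = (0)*(-78) - (-10)*(-219) + (5)*(69) = 0 - 2190 + 345 = -1845.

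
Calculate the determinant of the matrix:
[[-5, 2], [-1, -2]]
12

For a 2×2 matrix [[a, b], [c, d]], det = ad - bc
det = (-5)(-2) - (2)(-1) = 10 - -2 = 12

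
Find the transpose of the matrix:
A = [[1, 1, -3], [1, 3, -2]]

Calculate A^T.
[[1, 1], [1, 3], [-3, -2]]

The transpose sends entry (i,j) to (j,i); rows become columns.
Row 0 of A: [1, 1, -3] -> column 0 of A^T.
Row 1 of A: [1, 3, -2] -> column 1 of A^T.
A^T = [[1, 1], [1, 3], [-3, -2]]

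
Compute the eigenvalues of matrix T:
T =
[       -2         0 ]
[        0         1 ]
λ = -2, 1

Solve det(T - λI) = 0. For a 2×2 matrix the characteristic equation is λ² - (trace)λ + det = 0.
trace(T) = a + d = -2 + 1 = -1.
det(T) = a*d - b*c = (-2)*(1) - (0)*(0) = -2 - 0 = -2.
Characteristic equation: λ² - (-1)λ + (-2) = 0.
Discriminant = (-1)² - 4*(-2) = 1 + 8 = 9.
λ = (-1 ± √9) / 2 = (-1 ± 3) / 2 = -2, 1.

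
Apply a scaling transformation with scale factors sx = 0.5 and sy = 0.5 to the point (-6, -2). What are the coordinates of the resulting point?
(-3.0, -1.0)

Scaling matrix:
[[0.50, 0], [0, 0.50]]
Result: (-6 × 0.5, -2 × 0.5) = (-3.0, -1.0)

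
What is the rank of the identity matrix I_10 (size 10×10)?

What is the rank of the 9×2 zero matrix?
rank(I_10) = 10, rank(0) = 0

The identity I_10 has 10 columns that are the standard basis vectors e_1, …, e_10. These are linearly independent, so all 10 columns are pivots and rank(I_10) = 10.
The 9×2 zero matrix has every entry zero, so every row is the zero row and there are no pivots; rank(0) = 0.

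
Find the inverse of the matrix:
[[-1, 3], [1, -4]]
[[-4, -3], [-1, -1]]

For [[a,b],[c,d]], inverse = (1/det)·[[d,-b],[-c,a]]
det = -1·-4 - 3·1 = 1
Inverse = (1/1)·[[-4, -3], [-1, -1]]
        = [[-4, -3], [-1, -1]]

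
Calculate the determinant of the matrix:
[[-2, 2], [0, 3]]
-6

For a 2×2 matrix [[a, b], [c, d]], det = ad - bc
det = (-2)(3) - (2)(0) = -6 - 0 = -6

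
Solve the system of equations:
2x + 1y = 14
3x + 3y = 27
x = 5, y = 4

Use elimination (row reduction):
Equation 1: 2x + 1y = 14.
Equation 2: 3x + 3y = 27.
Multiply Eq1 by 3 and Eq2 by 2: 6x + 3y = 42;  6x + 6y = 54.
Subtract: (3)y = 12, so y = 4.
Back-substitute into Eq1: 2x + 1*(4) = 14, so x = 5.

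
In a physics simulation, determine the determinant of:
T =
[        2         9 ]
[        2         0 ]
det(T) = -18

For a 2×2 matrix [[a, b], [c, d]], det = a*d - b*c.
det(T) = (2)*(0) - (9)*(2) = 0 - 18 = -18.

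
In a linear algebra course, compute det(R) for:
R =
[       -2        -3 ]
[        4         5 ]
det(R) = 2

For a 2×2 matrix [[a, b], [c, d]], det = a*d - b*c.
det(R) = (-2)*(5) - (-3)*(4) = -10 + 12 = 2.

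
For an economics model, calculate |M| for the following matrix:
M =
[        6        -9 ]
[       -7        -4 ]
det(M) = -87

For a 2×2 matrix [[a, b], [c, d]], det = a*d - b*c.
det(M) = (6)*(-4) - (-9)*(-7) = -24 - 63 = -87.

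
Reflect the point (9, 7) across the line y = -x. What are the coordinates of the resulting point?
(-7, -9)

Reflection across line y = -x: (9, 7) → (-7, -9)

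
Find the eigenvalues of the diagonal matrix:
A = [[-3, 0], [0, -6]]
λ₁ = -3, λ₂ = -6

The characteristic polynomial of A is det(A - λI) = (-3 - λ)(-6 - λ) = 0.
The roots are λ = -3 and λ = -6, so the eigenvalues are the diagonal entries.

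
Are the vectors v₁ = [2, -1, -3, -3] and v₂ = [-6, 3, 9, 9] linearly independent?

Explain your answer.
No, linearly dependent (v₂ = -3·v₁)

Check whether there is a scalar k with v₂ = k·v₁.
Comparing components, k = -3 satisfies -3·[2, -1, -3, -3] = [-6, 3, 9, 9].
Since v₂ is a scalar multiple of v₁, the two vectors are linearly dependent.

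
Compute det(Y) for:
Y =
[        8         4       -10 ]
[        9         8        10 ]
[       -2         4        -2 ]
det(Y) = -976

Expand along row 0 (cofactor expansion): det(Y) = a*(e*i - f*h) - b*(d*i - f*g) + c*(d*h - e*g), where the 3×3 is [[a, b, c], [d, e, f], [g, h, i]].
Minor M_00 = (8)*(-2) - (10)*(4) = -16 - 40 = -56.
Minor M_01 = (9)*(-2) - (10)*(-2) = -18 + 20 = 2.
Minor M_02 = (9)*(4) - (8)*(-2) = 36 + 16 = 52.
det(Y) = (8)*(-56) - (4)*(2) + (-10)*(52) = -448 - 8 - 520 = -976.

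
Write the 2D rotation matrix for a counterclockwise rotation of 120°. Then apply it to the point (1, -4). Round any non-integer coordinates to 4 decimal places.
R = [[-1/2, -√3/2], [√3/2, -1/2]]; R·(1, -4) = (2.9641, 2.8660)

Rotation matrix formula: R(θ) = [[cos θ, -sin θ], [sin θ, cos θ]]
For θ = 120°:
cos(120°) = -1/2
sin(120°) = √3/2
R = [[-1/2, -√3/2], [√3/2, -1/2]]
Apply to (1, -4): [-1/2·1 + (-√3/2)·-4, √3/2·1 + -1/2·-4] = (2.9641, 2.8660)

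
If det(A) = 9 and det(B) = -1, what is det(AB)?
-9

Use the multiplicative property of determinants: det(AB) = det(A)*det(B).
det(AB) = (9)*(-1) = -9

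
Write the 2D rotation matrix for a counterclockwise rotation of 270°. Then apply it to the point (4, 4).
R = [[0, 1], [-1, 0]]; R·(4, 4) = (4, -4)

Rotation matrix formula: R(θ) = [[cos θ, -sin θ], [sin θ, cos θ]]
For θ = 270°:
cos(270°) = 0
sin(270°) = -1
R = [[0, 1], [-1, 0]]
Apply to (4, 4): [0·4 + (1)·4, -1·4 + 0·4] = (4, -4)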